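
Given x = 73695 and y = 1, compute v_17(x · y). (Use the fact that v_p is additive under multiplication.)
v_17(73695) = 3

v_p(x) = 3 (factor: 73695 = 17^3 · 15); v_p(y) = 0 (factor: 1 = 17^0 · 1). Additivity: v_p(xy) = v_p(x) + v_p(y) = 3 + 0 = 3. (Direct check: xy = 73695 = 17^3 · (15).)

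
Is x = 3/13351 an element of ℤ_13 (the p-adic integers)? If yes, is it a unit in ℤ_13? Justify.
x ∉ ℤ_13 (v_13(x) = -2 < 0)

ℤ_13 = {x ∈ ℚ_13 : v_13(x) ≥ 0} and ℤ_13^× = {x ∈ ℤ_13 : v_13(x) = 0}. Here v_13(3/13351) = v_13(num) − v_13(den) = -2; compare against these criteria.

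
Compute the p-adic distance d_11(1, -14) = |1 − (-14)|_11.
d_11(1, -14) = 1

Step 1 — x − y = 1 − (-14) = 15. Step 2 — v_11(15) = 0 (factor: 15 = (11^0 · 15); the sign does not affect v_p). Step 3 — |x − y|_11 = 11^{0} = 1.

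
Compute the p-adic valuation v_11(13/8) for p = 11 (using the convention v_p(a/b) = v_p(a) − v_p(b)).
v_11(13/8) = 0

Factor powers of 11 from the numerator and denominator of the reduced fraction: 13 = 11^0 · 13 and 8 = 11^0 · 8. Apply v_p(a/b) = v_p(a) − v_p(b): v_11(13/8) = 0 − 0 = 0.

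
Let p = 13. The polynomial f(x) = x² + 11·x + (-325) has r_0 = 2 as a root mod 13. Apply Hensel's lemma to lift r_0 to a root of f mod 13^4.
r_3 = 22882 (mod 28561)

Hensel: r_{i+1} = r_i − f(r_i)·(f′(r_i))^{-1} mod 13^{i+2}, f′(x) = 2x + 11. Iterate:
  r_0 = 2 (mod 13)
  r_1 = 67 (mod 169)
  r_2 = 912 (mod 2197)
  r_3 = 22882 (mod 28561)
Final: r = 22882 satisfies f(r) ≡ 0 mod 13^4.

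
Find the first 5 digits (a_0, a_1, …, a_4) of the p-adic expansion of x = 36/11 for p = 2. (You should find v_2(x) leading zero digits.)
(a_0, …, a_4) = (0, 0, 1, 1, 0)

v_2(36/11) = 2, so a_0 = ... = a_1 = 0. Factor out: x = 2^2 · u with u = 9/11 a unit in ℤ_2. Expand u iteratively via a_{v+i} = u_i mod 2, u_{i+1} = (u_i − a_{v+i})/2:
  u_0 = 9/11;  a_2 = 1;  u_1 = (u_0 − 1)/2 = -1/11
  u_1 = -1/11;  a_3 = 1;  u_2 = (u_1 − 1)/2 = -6/11
  u_2 = -6/11;  a_4 = 0;  u_3 = (u_2 − 0)/2 = -3/11
Digits: (0, 0, 1, 1, 0).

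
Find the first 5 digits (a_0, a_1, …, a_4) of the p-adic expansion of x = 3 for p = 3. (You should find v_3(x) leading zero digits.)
(a_0, …, a_4) = (0, 1, 0, 0, 0)

v_3(3) = 1, so a_0 = ... = a_0 = 0. Factor out: x = 3^1 · u with u = 1 a unit in ℤ_3. Expand u iteratively via a_{v+i} = u_i mod 3, u_{i+1} = (u_i − a_{v+i})/3:
  u_0 = 1;  a_1 = 1;  u_1 = (u_0 − 1)/3 = 0
  u_1 = 0;  a_2 = 0;  u_2 = (u_1 − 0)/3 = 0
  u_2 = 0;  a_3 = 0;  u_3 = (u_2 − 0)/3 = 0
  u_3 = 0;  a_4 = 0;  u_4 = (u_3 − 0)/3 = 0
Digits: (0, 1, 0, 0, 0).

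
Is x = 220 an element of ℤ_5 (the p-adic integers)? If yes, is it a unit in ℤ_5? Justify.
x ∈ ℤ_5 but not a unit; v_5(x) = 1 > 0

ℤ_5 = {x ∈ ℚ_5 : v_5(x) ≥ 0} and ℤ_5^× = {x ∈ ℤ_5 : v_5(x) = 0}. Here v_5(220) = v_5(num) − v_5(den) = 1; compare against these criteria.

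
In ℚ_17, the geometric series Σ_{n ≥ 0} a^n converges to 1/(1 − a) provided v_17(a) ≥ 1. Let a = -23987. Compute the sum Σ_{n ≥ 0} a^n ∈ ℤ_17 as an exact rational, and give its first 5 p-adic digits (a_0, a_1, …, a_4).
Σ a^n = 1/(1 − a) = 1/23988;  first 5 digits = (1, 0, 2, 12, 3)

v_17(a) = 2 ≥ 1, so the series converges in ℤ_17 to 1/(1 − a) = 1/(1 − (-23987)) = 1/23988. Expand this rational in ℤ_17: compute digits iteratively via d_i = x_i mod 17, x_{i+1} = (x_i − d_i)/17. The first 5 digits are (1, 0, 2, 12, 3).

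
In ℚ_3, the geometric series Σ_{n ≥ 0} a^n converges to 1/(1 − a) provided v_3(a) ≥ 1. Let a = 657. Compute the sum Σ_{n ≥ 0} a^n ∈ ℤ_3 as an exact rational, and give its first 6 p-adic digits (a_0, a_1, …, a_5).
Σ a^n = 1/(1 − a) = -1/656;  first 6 digits = (1, 0, 1, 0, 0, 0)

v_3(a) = 2 ≥ 1, so the series converges in ℤ_3 to 1/(1 − a) = 1/(1 − 657) = -1/656. Expand this rational in ℤ_3: compute digits iteratively via d_i = x_i mod 3, x_{i+1} = (x_i − d_i)/3. The first 6 digits are (1, 0, 1, 0, 0, 0).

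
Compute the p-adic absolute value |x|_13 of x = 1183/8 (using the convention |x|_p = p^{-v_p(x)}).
|1183/8|_13 = 1/169

Step 1 — compute v_13(x) by factoring powers of 13 out of the numerator and denominator: v_13(1183/8) = 2. Step 2 — apply |x|_p = p^{-v_p(x)} = 13^{-2} = 1/169.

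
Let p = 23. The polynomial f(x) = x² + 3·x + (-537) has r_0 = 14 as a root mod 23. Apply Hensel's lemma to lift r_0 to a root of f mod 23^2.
r_1 = 382 (mod 529)

Hensel: r_{i+1} = r_i − f(r_i)·(f′(r_i))^{-1} mod 23^{i+2}, f′(x) = 2x + 3. Iterate:
  r_0 = 14 (mod 23)
  r_1 = 382 (mod 529)
Final: r = 382 satisfies f(r) ≡ 0 mod 23^2.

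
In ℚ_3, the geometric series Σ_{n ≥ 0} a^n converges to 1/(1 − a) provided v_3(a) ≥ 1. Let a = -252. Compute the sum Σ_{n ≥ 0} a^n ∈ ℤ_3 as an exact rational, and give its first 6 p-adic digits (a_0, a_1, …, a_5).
Σ a^n = 1/(1 − a) = 1/253;  first 6 digits = (1, 0, 2, 2, 0, 2)

v_3(a) = 2 ≥ 1, so the series converges in ℤ_3 to 1/(1 − a) = 1/(1 − (-252)) = 1/253. Expand this rational in ℤ_3: compute digits iteratively via d_i = x_i mod 3, x_{i+1} = (x_i − d_i)/3. The first 6 digits are (1, 0, 2, 2, 0, 2).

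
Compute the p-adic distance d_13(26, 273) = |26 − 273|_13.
d_13(26, 273) = 1/13

Step 1 — x − y = 26 − 273 = -247. Step 2 — v_13(-247) = 1 (factor: -247 = −(13^1 · 19); the sign does not affect v_p). Step 3 — |x − y|_13 = 13^{-1} = 1/13.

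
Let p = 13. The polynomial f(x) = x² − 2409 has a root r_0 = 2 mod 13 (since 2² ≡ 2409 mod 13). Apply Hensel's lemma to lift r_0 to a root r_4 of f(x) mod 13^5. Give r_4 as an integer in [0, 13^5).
r_4 = 267412 (mod 371293)

Hensel's recurrence: r_{i+1} = r_i − f(r_i)·(f′(r_i))^{-1} mod 13^{i+2}, with f′(x) = 2x. Iterate:
  r_0 = 2 (mod 13)
  r_1 = 54 (mod 169)
  r_2 = 1575 (mod 2197)
  r_3 = 10363 (mod 28561)
  r_4 = 267412 (mod 371293)
Final: r_4 = 267412, and one checks f(r_4) ≡ 0 mod 13^5.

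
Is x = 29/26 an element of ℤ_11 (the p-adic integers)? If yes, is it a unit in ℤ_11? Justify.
x ∈ ℤ_11^× (unit); v_11(x) = 0

ℤ_11 = {x ∈ ℚ_11 : v_11(x) ≥ 0} and ℤ_11^× = {x ∈ ℤ_11 : v_11(x) = 0}. Here v_11(29/26) = v_11(num) − v_11(den) = 0; compare against these criteria.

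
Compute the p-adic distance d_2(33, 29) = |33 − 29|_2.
d_2(33, 29) = 1/4

Step 1 — x − y = 33 − 29 = 4. Step 2 — v_2(4) = 2 (factor: 4 = (2^2 · 1); the sign does not affect v_p). Step 3 — |x − y|_2 = 2^{-2} = 1/4.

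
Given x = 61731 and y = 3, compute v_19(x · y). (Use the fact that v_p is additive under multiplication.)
v_19(185193) = 3

v_p(x) = 3 (factor: 61731 = 19^3 · 9); v_p(y) = 0 (factor: 3 = 19^0 · 3). Additivity: v_p(xy) = v_p(x) + v_p(y) = 3 + 0 = 3. (Direct check: xy = 185193 = 19^3 · (27).)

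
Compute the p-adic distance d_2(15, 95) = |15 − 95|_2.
d_2(15, 95) = 1/16

Step 1 — x − y = 15 − 95 = -80. Step 2 — v_2(-80) = 4 (factor: -80 = −(2^4 · 5); the sign does not affect v_p). Step 3 — |x − y|_2 = 2^{-4} = 1/16.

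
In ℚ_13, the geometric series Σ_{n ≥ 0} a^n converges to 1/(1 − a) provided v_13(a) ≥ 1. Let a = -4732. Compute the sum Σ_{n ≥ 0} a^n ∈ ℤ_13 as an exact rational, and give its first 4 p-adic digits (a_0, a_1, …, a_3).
Σ a^n = 1/(1 − a) = 1/4733;  first 4 digits = (1, 0, 11, 10)

v_13(a) = 2 ≥ 1, so the series converges in ℤ_13 to 1/(1 − a) = 1/(1 − (-4732)) = 1/4733. Expand this rational in ℤ_13: compute digits iteratively via d_i = x_i mod 13, x_{i+1} = (x_i − d_i)/13. The first 4 digits are (1, 0, 11, 10).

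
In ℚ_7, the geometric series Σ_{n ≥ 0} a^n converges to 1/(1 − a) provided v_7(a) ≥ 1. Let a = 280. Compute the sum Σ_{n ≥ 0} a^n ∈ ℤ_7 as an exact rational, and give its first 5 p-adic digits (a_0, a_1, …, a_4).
Σ a^n = 1/(1 − a) = -1/279;  first 5 digits = (1, 5, 2, 4, 0)

v_7(a) = 1 ≥ 1, so the series converges in ℤ_7 to 1/(1 − a) = 1/(1 − 280) = -1/279. Expand this rational in ℤ_7: compute digits iteratively via d_i = x_i mod 7, x_{i+1} = (x_i − d_i)/7. The first 5 digits are (1, 5, 2, 4, 0).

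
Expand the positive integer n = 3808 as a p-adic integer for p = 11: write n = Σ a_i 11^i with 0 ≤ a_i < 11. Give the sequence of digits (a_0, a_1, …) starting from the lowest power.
(a_0, a_1, …) = (2, 5, 9, 2)

Repeated division by 11 gives the digits low-to-high: 3808 = 2 + 5·11^1 + 9·11^2 + 2·11^3. Digit sequence: (2, 5, 9, 2).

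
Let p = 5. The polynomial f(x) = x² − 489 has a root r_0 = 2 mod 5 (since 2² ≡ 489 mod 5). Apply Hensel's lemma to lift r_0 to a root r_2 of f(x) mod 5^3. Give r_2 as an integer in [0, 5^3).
r_2 = 67 (mod 125)

Hensel's recurrence: r_{i+1} = r_i − f(r_i)·(f′(r_i))^{-1} mod 5^{i+2}, with f′(x) = 2x. Iterate:
  r_0 = 2 (mod 5)
  r_1 = 17 (mod 25)
  r_2 = 67 (mod 125)
Final: r_2 = 67, and one checks f(r_2) ≡ 0 mod 5^3.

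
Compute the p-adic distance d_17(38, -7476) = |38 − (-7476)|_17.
d_17(38, -7476) = 1/289

Step 1 — x − y = 38 − (-7476) = 7514. Step 2 — v_17(7514) = 2 (factor: 7514 = (17^2 · 26); the sign does not affect v_p). Step 3 — |x − y|_17 = 17^{-2} = 1/289.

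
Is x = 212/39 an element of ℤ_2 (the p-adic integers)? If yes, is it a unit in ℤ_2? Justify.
x ∈ ℤ_2 but not a unit; v_2(x) = 2 > 0

ℤ_2 = {x ∈ ℚ_2 : v_2(x) ≥ 0} and ℤ_2^× = {x ∈ ℤ_2 : v_2(x) = 0}. Here v_2(212/39) = v_2(num) − v_2(den) = 2; compare against these criteria.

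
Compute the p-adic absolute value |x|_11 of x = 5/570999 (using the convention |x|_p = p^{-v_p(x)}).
|5/570999|_11 = 14641

Step 1 — compute v_11(x) by factoring powers of 11 out of the numerator and denominator: v_11(5/570999) = -4. Step 2 — apply |x|_p = p^{-v_p(x)} = 11^{4} = 14641.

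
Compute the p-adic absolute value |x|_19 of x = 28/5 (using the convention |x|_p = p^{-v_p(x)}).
|28/5|_19 = 1

Step 1 — compute v_19(x) by factoring powers of 19 out of the numerator and denominator: v_19(28/5) = 0. Step 2 — apply |x|_p = p^{-v_p(x)} = 19^{0} = 1.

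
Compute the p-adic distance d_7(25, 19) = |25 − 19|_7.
d_7(25, 19) = 1

Step 1 — x − y = 25 − 19 = 6. Step 2 — v_7(6) = 0 (factor: 6 = (7^0 · 6); the sign does not affect v_p). Step 3 — |x − y|_7 = 7^{0} = 1.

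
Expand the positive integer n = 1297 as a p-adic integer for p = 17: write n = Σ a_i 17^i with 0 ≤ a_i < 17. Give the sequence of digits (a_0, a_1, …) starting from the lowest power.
(a_0, a_1, …) = (5, 8, 4)

Repeated division by 17 gives the digits low-to-high: 1297 = 5 + 8·17^1 + 4·17^2. Digit sequence: (5, 8, 4).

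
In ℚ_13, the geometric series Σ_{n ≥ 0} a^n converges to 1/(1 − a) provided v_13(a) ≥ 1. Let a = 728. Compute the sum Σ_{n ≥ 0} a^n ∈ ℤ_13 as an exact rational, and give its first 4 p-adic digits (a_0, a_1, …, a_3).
Σ a^n = 1/(1 − a) = -1/727;  first 4 digits = (1, 4, 7, 6)

v_13(a) = 1 ≥ 1, so the series converges in ℤ_13 to 1/(1 − a) = 1/(1 − 728) = -1/727. Expand this rational in ℤ_13: compute digits iteratively via d_i = x_i mod 13, x_{i+1} = (x_i − d_i)/13. The first 4 digits are (1, 4, 7, 6).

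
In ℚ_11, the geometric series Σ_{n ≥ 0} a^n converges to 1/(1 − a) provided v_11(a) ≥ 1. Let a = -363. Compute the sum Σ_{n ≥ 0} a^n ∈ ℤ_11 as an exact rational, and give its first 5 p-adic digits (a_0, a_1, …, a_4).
Σ a^n = 1/(1 − a) = 1/364;  first 5 digits = (1, 0, 8, 10, 8)

v_11(a) = 2 ≥ 1, so the series converges in ℤ_11 to 1/(1 − a) = 1/(1 − (-363)) = 1/364. Expand this rational in ℤ_11: compute digits iteratively via d_i = x_i mod 11, x_{i+1} = (x_i − d_i)/11. The first 5 digits are (1, 0, 8, 10, 8).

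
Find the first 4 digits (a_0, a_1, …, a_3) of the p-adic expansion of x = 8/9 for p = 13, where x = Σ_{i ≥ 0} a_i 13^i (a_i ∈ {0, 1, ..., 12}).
(a_0, …, a_3) = (11, 5, 1, 10)

v_13(8/9) = 0 (numerator and denominator both coprime to 13), so x ∈ ℤ_13^×. Compute digits iteratively via a_i = x_i mod 13, x_{i+1} = (x_i − a_i)/13, with x_0 = x:
  x_0 = 8/9;  a_0 = 11;  x_1 = (x_0 − 11)/13 = -7/9
  x_1 = -7/9;  a_1 = 5;  x_2 = (x_1 − 5)/13 = -4/9
  x_2 = -4/9;  a_2 = 1;  x_3 = (x_2 − 1)/13 = -1/9
  x_3 = -1/9;  a_3 = 10;  x_4 = (x_3 − 10)/13 = -7/9
Digits: (11, 5, 1, 10).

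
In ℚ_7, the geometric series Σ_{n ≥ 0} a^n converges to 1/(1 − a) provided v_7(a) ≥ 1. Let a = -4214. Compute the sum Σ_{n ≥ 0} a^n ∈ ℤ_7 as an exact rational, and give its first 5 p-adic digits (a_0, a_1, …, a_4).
Σ a^n = 1/(1 − a) = 1/4215;  first 5 digits = (1, 0, 5, 1, 2)

v_7(a) = 2 ≥ 1, so the series converges in ℤ_7 to 1/(1 − a) = 1/(1 − (-4214)) = 1/4215. Expand this rational in ℤ_7: compute digits iteratively via d_i = x_i mod 7, x_{i+1} = (x_i − d_i)/7. The first 5 digits are (1, 0, 5, 1, 2).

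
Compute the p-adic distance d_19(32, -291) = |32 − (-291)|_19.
d_19(32, -291) = 1/19

Step 1 — x − y = 32 − (-291) = 323. Step 2 — v_19(323) = 1 (factor: 323 = (19^1 · 17); the sign does not affect v_p). Step 3 — |x − y|_19 = 19^{-1} = 1/19.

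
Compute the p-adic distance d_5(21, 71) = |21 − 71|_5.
d_5(21, 71) = 1/25

Step 1 — x − y = 21 − 71 = -50. Step 2 — v_5(-50) = 2 (factor: -50 = −(5^2 · 2); the sign does not affect v_p). Step 3 — |x − y|_5 = 5^{-2} = 1/25.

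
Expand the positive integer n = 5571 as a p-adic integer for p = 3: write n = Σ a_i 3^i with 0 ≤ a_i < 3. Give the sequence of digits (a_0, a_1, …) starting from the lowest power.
(a_0, a_1, …) = (0, 0, 1, 2, 2, 1, 1, 2)

Repeated division by 3 gives the digits low-to-high: 5571 = 1·3^2 + 2·3^3 + 2·3^4 + 1·3^5 + 1·3^6 + 2·3^7. Digit sequence: (0, 0, 1, 2, 2, 1, 1, 2).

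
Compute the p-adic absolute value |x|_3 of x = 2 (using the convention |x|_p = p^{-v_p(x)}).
|2|_3 = 1

Step 1 — compute v_3(x) by factoring powers of 3 out of the numerator and denominator: v_3(2) = 0. Step 2 — apply |x|_p = p^{-v_p(x)} = 3^{0} = 1.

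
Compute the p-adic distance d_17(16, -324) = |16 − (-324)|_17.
d_17(16, -324) = 1/17

Step 1 — x − y = 16 − (-324) = 340. Step 2 — v_17(340) = 1 (factor: 340 = (17^1 · 20); the sign does not affect v_p). Step 3 — |x − y|_17 = 17^{-1} = 1/17.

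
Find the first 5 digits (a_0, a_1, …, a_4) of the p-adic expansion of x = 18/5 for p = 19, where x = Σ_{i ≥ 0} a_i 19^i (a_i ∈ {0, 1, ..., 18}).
(a_0, …, a_4) = (15, 7, 11, 7, 11)

v_19(18/5) = 0 (numerator and denominator both coprime to 19), so x ∈ ℤ_19^×. Compute digits iteratively via a_i = x_i mod 19, x_{i+1} = (x_i − a_i)/19, with x_0 = x:
  x_0 = 18/5;  a_0 = 15;  x_1 = (x_0 − 15)/19 = -3/5
  x_1 = -3/5;  a_1 = 7;  x_2 = (x_1 − 7)/19 = -2/5
  x_2 = -2/5;  a_2 = 11;  x_3 = (x_2 − 11)/19 = -3/5
  x_3 = -3/5;  a_3 = 7;  x_4 = (x_3 − 7)/19 = -2/5
  x_4 = -2/5;  a_4 = 11;  x_5 = (x_4 − 11)/19 = -3/5
Digits: (15, 7, 11, 7, 11).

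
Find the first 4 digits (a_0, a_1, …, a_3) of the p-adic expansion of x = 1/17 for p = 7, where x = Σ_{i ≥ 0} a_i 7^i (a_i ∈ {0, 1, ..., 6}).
(a_0, …, a_3) = (5, 3, 4, 1)

v_7(1/17) = 0 (numerator and denominator both coprime to 7), so x ∈ ℤ_7^×. Compute digits iteratively via a_i = x_i mod 7, x_{i+1} = (x_i − a_i)/7, with x_0 = x:
  x_0 = 1/17;  a_0 = 5;  x_1 = (x_0 − 5)/7 = -12/17
  x_1 = -12/17;  a_1 = 3;  x_2 = (x_1 − 3)/7 = -9/17
  x_2 = -9/17;  a_2 = 4;  x_3 = (x_2 − 4)/7 = -11/17
  x_3 = -11/17;  a_3 = 1;  x_4 = (x_3 − 1)/7 = -4/17
Digits: (5, 3, 4, 1).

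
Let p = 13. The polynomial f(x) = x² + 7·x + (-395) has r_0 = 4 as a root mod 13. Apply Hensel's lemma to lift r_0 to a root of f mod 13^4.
r_3 = 27304 (mod 28561)

Hensel: r_{i+1} = r_i − f(r_i)·(f′(r_i))^{-1} mod 13^{i+2}, f′(x) = 2x + 7. Iterate:
  r_0 = 4 (mod 13)
  r_1 = 95 (mod 169)
  r_2 = 940 (mod 2197)
  r_3 = 27304 (mod 28561)
Final: r = 27304 satisfies f(r) ≡ 0 mod 13^4.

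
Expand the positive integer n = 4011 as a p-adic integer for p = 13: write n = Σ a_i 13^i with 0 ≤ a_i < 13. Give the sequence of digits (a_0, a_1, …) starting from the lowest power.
(a_0, a_1, …) = (7, 9, 10, 1)

Repeated division by 13 gives the digits low-to-high: 4011 = 7 + 9·13^1 + 10·13^2 + 1·13^3. Digit sequence: (7, 9, 10, 1).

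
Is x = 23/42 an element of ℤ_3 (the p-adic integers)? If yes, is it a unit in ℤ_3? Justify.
x ∉ ℤ_3 (v_3(x) = -1 < 0)

ℤ_3 = {x ∈ ℚ_3 : v_3(x) ≥ 0} and ℤ_3^× = {x ∈ ℤ_3 : v_3(x) = 0}. Here v_3(23/42) = v_3(num) − v_3(den) = -1; compare against these criteria.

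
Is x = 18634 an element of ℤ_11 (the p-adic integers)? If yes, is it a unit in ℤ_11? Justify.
x ∈ ℤ_11 but not a unit; v_11(x) = 3 > 0

ℤ_11 = {x ∈ ℚ_11 : v_11(x) ≥ 0} and ℤ_11^× = {x ∈ ℤ_11 : v_11(x) = 0}. Here v_11(18634) = v_11(num) − v_11(den) = 3; compare against these criteria.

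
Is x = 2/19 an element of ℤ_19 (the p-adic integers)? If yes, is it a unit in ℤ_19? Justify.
x ∉ ℤ_19 (v_19(x) = -1 < 0)

ℤ_19 = {x ∈ ℚ_19 : v_19(x) ≥ 0} and ℤ_19^× = {x ∈ ℤ_19 : v_19(x) = 0}. Here v_19(2/19) = v_19(num) − v_19(den) = -1; compare against these criteria.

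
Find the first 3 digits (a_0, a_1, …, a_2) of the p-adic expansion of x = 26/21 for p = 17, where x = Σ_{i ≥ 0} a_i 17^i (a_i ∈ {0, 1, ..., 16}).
(a_0, …, a_2) = (15, 0, 4)

v_17(26/21) = 0 (numerator and denominator both coprime to 17), so x ∈ ℤ_17^×. Compute digits iteratively via a_i = x_i mod 17, x_{i+1} = (x_i − a_i)/17, with x_0 = x:
  x_0 = 26/21;  a_0 = 15;  x_1 = (x_0 − 15)/17 = -17/21
  x_1 = -17/21;  a_1 = 0;  x_2 = (x_1 − 0)/17 = -1/21
  x_2 = -1/21;  a_2 = 4;  x_3 = (x_2 − 4)/17 = -5/21
Digits: (15, 0, 4).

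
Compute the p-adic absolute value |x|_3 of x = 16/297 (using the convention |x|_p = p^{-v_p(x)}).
|16/297|_3 = 27

Step 1 — compute v_3(x) by factoring powers of 3 out of the numerator and denominator: v_3(16/297) = -3. Step 2 — apply |x|_p = p^{-v_p(x)} = 3^{3} = 27.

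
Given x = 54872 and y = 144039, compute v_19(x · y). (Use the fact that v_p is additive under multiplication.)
v_19(7903708008) = 6

v_p(x) = 3 (factor: 54872 = 19^3 · 8); v_p(y) = 3 (factor: 144039 = 19^3 · 21). Additivity: v_p(xy) = v_p(x) + v_p(y) = 3 + 3 = 6. (Direct check: xy = 7903708008 = 19^6 · (168).)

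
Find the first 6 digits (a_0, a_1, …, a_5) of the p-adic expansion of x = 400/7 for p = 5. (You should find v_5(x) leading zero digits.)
(a_0, …, a_5) = (0, 0, 3, 2, 1, 4)

v_5(400/7) = 2, so a_0 = ... = a_1 = 0. Factor out: x = 5^2 · u with u = 16/7 a unit in ℤ_5. Expand u iteratively via a_{v+i} = u_i mod 5, u_{i+1} = (u_i − a_{v+i})/5:
  u_0 = 16/7;  a_2 = 3;  u_1 = (u_0 − 3)/5 = -1/7
  u_1 = -1/7;  a_3 = 2;  u_2 = (u_1 − 2)/5 = -3/7
  u_2 = -3/7;  a_4 = 1;  u_3 = (u_2 − 1)/5 = -2/7
  u_3 = -2/7;  a_5 = 4;  u_4 = (u_3 − 4)/5 = -6/7
Digits: (0, 0, 3, 2, 1, 4).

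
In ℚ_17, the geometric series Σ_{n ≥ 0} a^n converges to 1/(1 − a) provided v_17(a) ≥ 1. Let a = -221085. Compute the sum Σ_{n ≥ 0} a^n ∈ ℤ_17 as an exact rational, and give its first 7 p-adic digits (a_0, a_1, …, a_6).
Σ a^n = 1/(1 − a) = 1/221086;  first 7 digits = (1, 0, 0, 6, 14, 16, 1)

v_17(a) = 3 ≥ 1, so the series converges in ℤ_17 to 1/(1 − a) = 1/(1 − (-221085)) = 1/221086. Expand this rational in ℤ_17: compute digits iteratively via d_i = x_i mod 17, x_{i+1} = (x_i − d_i)/17. The first 7 digits are (1, 0, 0, 6, 14, 16, 1).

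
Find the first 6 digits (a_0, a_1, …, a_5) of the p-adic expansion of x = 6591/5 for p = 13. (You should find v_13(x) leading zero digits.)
(a_0, …, a_5) = (0, 0, 0, 11, 7, 2)

v_13(6591/5) = 3, so a_0 = ... = a_2 = 0. Factor out: x = 13^3 · u with u = 3/5 a unit in ℤ_13. Expand u iteratively via a_{v+i} = u_i mod 13, u_{i+1} = (u_i − a_{v+i})/13:
  u_0 = 3/5;  a_3 = 11;  u_1 = (u_0 − 11)/13 = -4/5
  u_1 = -4/5;  a_4 = 7;  u_2 = (u_1 − 7)/13 = -3/5
  u_2 = -3/5;  a_5 = 2;  u_3 = (u_2 − 2)/13 = -1/5
Digits: (0, 0, 0, 11, 7, 2).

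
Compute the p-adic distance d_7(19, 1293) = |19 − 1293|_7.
d_7(19, 1293) = 1/49

Step 1 — x − y = 19 − 1293 = -1274. Step 2 — v_7(-1274) = 2 (factor: -1274 = −(7^2 · 26); the sign does not affect v_p). Step 3 — |x − y|_7 = 7^{-2} = 1/49.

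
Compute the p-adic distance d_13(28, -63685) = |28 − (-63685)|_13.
d_13(28, -63685) = 1/2197

Step 1 — x − y = 28 − (-63685) = 63713. Step 2 — v_13(63713) = 3 (factor: 63713 = (13^3 · 29); the sign does not affect v_p). Step 3 — |x − y|_13 = 13^{-3} = 1/2197.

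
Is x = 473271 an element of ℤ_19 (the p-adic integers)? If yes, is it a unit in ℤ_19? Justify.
x ∈ ℤ_19 but not a unit; v_19(x) = 3 > 0

ℤ_19 = {x ∈ ℚ_19 : v_19(x) ≥ 0} and ℤ_19^× = {x ∈ ℤ_19 : v_19(x) = 0}. Here v_19(473271) = v_19(num) − v_19(den) = 3; compare against these criteria.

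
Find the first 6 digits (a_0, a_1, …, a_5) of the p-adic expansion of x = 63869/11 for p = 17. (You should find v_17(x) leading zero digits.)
(a_0, …, a_5) = (0, 0, 0, 12, 4, 9)

v_17(63869/11) = 3, so a_0 = ... = a_2 = 0. Factor out: x = 17^3 · u with u = 13/11 a unit in ℤ_17. Expand u iteratively via a_{v+i} = u_i mod 17, u_{i+1} = (u_i − a_{v+i})/17:
  u_0 = 13/11;  a_3 = 12;  u_1 = (u_0 − 12)/17 = -7/11
  u_1 = -7/11;  a_4 = 4;  u_2 = (u_1 − 4)/17 = -3/11
  u_2 = -3/11;  a_5 = 9;  u_3 = (u_2 − 9)/17 = -6/11
Digits: (0, 0, 0, 12, 4, 9).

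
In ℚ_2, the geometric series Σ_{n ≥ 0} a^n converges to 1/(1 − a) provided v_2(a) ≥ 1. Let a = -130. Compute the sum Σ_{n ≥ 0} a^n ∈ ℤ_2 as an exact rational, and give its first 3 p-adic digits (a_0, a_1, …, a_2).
Σ a^n = 1/(1 − a) = 1/131;  first 3 digits = (1, 1, 0)

v_2(a) = 1 ≥ 1, so the series converges in ℤ_2 to 1/(1 − a) = 1/(1 − (-130)) = 1/131. Expand this rational in ℤ_2: compute digits iteratively via d_i = x_i mod 2, x_{i+1} = (x_i − d_i)/2. The first 3 digits are (1, 1, 0).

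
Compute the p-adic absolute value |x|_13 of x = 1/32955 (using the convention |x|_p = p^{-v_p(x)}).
|1/32955|_13 = 2197

Step 1 — compute v_13(x) by factoring powers of 13 out of the numerator and denominator: v_13(1/32955) = -3. Step 2 — apply |x|_p = p^{-v_p(x)} = 13^{3} = 2197.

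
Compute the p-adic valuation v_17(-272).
v_17(-272) = 1

v_17(n) is the largest exponent k such that 17^k divides n. Factor out: -272 = -17^1 · 16. (Sign doesn't affect v_p.) So v_17(-272) = 1.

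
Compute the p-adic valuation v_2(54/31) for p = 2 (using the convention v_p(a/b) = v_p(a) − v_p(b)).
v_2(54/31) = 1

Factor powers of 2 from the numerator and denominator of the reduced fraction: 54 = 2^1 · 27 and 31 = 2^0 · 31. Apply v_p(a/b) = v_p(a) − v_p(b): v_2(54/31) = 1 − 0 = 1.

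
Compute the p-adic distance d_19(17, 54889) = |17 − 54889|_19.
d_19(17, 54889) = 1/6859

Step 1 — x − y = 17 − 54889 = -54872. Step 2 — v_19(-54872) = 3 (factor: -54872 = −(19^3 · 8); the sign does not affect v_p). Step 3 — |x − y|_19 = 19^{-3} = 1/6859.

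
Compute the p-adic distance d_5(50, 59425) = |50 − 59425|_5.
d_5(50, 59425) = 1/3125

Step 1 — x − y = 50 − 59425 = -59375. Step 2 — v_5(-59375) = 5 (factor: -59375 = −(5^5 · 19); the sign does not affect v_p). Step 3 — |x − y|_5 = 5^{-5} = 1/3125.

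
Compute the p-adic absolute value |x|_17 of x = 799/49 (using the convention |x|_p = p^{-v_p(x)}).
|799/49|_17 = 1/17

Step 1 — compute v_17(x) by factoring powers of 17 out of the numerator and denominator: v_17(799/49) = 1. Step 2 — apply |x|_p = p^{-v_p(x)} = 17^{-1} = 1/17.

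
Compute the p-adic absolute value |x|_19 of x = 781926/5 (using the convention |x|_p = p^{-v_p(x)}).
|781926/5|_19 = 1/130321

Step 1 — compute v_19(x) by factoring powers of 19 out of the numerator and denominator: v_19(781926/5) = 4. Step 2 — apply |x|_p = p^{-v_p(x)} = 19^{-4} = 1/130321.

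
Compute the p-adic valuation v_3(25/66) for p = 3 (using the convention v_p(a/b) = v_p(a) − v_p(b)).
v_3(25/66) = -1

Factor powers of 3 from the numerator and denominator of the reduced fraction: 25 = 3^0 · 25 and 66 = 3^1 · 22. Apply v_p(a/b) = v_p(a) − v_p(b): v_3(25/66) = 0 − 1 = -1.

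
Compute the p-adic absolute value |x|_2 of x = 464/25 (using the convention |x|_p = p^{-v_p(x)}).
|464/25|_2 = 1/16

Step 1 — compute v_2(x) by factoring powers of 2 out of the numerator and denominator: v_2(464/25) = 4. Step 2 — apply |x|_p = p^{-v_p(x)} = 2^{-4} = 1/16.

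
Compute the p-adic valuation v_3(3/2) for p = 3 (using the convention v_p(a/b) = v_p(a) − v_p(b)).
v_3(3/2) = 1

Factor powers of 3 from the numerator and denominator of the reduced fraction: 3 = 3^1 · 1 and 2 = 3^0 · 2. Apply v_p(a/b) = v_p(a) − v_p(b): v_3(3/2) = 1 − 0 = 1.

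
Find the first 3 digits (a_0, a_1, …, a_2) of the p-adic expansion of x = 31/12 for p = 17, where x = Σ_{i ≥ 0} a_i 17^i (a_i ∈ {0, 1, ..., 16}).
(a_0, …, a_2) = (4, 7, 1)

v_17(31/12) = 0 (numerator and denominator both coprime to 17), so x ∈ ℤ_17^×. Compute digits iteratively via a_i = x_i mod 17, x_{i+1} = (x_i − a_i)/17, with x_0 = x:
  x_0 = 31/12;  a_0 = 4;  x_1 = (x_0 − 4)/17 = -1/12
  x_1 = -1/12;  a_1 = 7;  x_2 = (x_1 − 7)/17 = -5/12
  x_2 = -5/12;  a_2 = 1;  x_3 = (x_2 − 1)/17 = -1/12
Digits: (4, 7, 1).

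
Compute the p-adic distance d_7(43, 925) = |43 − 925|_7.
d_7(43, 925) = 1/49

Step 1 — x − y = 43 − 925 = -882. Step 2 — v_7(-882) = 2 (factor: -882 = −(7^2 · 18); the sign does not affect v_p). Step 3 — |x − y|_7 = 7^{-2} = 1/49.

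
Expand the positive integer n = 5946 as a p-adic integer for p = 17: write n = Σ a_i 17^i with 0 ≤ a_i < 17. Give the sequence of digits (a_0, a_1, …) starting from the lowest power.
(a_0, a_1, …) = (13, 9, 3, 1)

Repeated division by 17 gives the digits low-to-high: 5946 = 13 + 9·17^1 + 3·17^2 + 1·17^3. Digit sequence: (13, 9, 3, 1).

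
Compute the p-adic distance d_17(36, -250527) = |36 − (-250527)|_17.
d_17(36, -250527) = 1/83521

Step 1 — x − y = 36 − (-250527) = 250563. Step 2 — v_17(250563) = 4 (factor: 250563 = (17^4 · 3); the sign does not affect v_p). Step 3 — |x − y|_17 = 17^{-4} = 1/83521.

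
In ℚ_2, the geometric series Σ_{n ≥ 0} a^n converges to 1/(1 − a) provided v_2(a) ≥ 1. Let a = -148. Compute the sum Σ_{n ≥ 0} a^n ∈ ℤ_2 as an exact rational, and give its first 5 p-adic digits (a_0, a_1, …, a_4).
Σ a^n = 1/(1 − a) = 1/149;  first 5 digits = (1, 0, 1, 1, 1)

v_2(a) = 2 ≥ 1, so the series converges in ℤ_2 to 1/(1 − a) = 1/(1 − (-148)) = 1/149. Expand this rational in ℤ_2: compute digits iteratively via d_i = x_i mod 2, x_{i+1} = (x_i − d_i)/2. The first 5 digits are (1, 0, 1, 1, 1).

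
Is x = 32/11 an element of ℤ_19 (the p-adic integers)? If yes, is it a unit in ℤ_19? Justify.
x ∈ ℤ_19^× (unit); v_19(x) = 0

ℤ_19 = {x ∈ ℚ_19 : v_19(x) ≥ 0} and ℤ_19^× = {x ∈ ℤ_19 : v_19(x) = 0}. Here v_19(32/11) = v_19(num) − v_19(den) = 0; compare against these criteria.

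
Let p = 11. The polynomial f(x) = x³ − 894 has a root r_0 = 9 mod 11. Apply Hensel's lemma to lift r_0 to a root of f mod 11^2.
r_1 = 53 (mod 121)

Hensel: r_{i+1} = r_i − f(r_i)/f′(r_i) mod 11^{i+2}, where f′(x) = 3x². Iterate:
  r_0 = 9 (mod 11)
  r_1 = 53 (mod 121)
Final: r = 53 with f(r) ≡ 0 mod 11^2.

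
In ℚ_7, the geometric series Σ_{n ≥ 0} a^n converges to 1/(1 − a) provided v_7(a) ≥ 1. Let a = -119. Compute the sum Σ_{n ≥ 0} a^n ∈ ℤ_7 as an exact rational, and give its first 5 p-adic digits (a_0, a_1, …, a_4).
Σ a^n = 1/(1 − a) = 1/120;  first 5 digits = (1, 4, 6, 6, 0)

v_7(a) = 1 ≥ 1, so the series converges in ℤ_7 to 1/(1 − a) = 1/(1 − (-119)) = 1/120. Expand this rational in ℤ_7: compute digits iteratively via d_i = x_i mod 7, x_{i+1} = (x_i − d_i)/7. The first 5 digits are (1, 4, 6, 6, 0).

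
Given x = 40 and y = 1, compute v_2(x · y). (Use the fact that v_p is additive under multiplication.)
v_2(40) = 3

v_p(x) = 3 (factor: 40 = 2^3 · 5); v_p(y) = 0 (factor: 1 = 2^0 · 1). Additivity: v_p(xy) = v_p(x) + v_p(y) = 3 + 0 = 3. (Direct check: xy = 40 = 2^3 · (5).)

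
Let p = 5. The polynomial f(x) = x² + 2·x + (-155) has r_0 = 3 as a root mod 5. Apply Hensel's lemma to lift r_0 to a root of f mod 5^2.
r_1 = 8 (mod 25)

Hensel: r_{i+1} = r_i − f(r_i)·(f′(r_i))^{-1} mod 5^{i+2}, f′(x) = 2x + 2. Iterate:
  r_0 = 3 (mod 5)
  r_1 = 8 (mod 25)
Final: r = 8 satisfies f(r) ≡ 0 mod 5^2.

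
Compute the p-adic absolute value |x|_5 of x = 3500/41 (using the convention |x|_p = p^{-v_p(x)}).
|3500/41|_5 = 1/125

Step 1 — compute v_5(x) by factoring powers of 5 out of the numerator and denominator: v_5(3500/41) = 3. Step 2 — apply |x|_p = p^{-v_p(x)} = 5^{-3} = 1/125.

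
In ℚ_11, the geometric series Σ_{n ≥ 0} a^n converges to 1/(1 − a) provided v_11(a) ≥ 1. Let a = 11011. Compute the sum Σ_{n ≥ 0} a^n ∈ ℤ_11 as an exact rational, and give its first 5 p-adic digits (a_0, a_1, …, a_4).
Σ a^n = 1/(1 − a) = -1/11010;  first 5 digits = (1, 0, 3, 8, 9)

v_11(a) = 2 ≥ 1, so the series converges in ℤ_11 to 1/(1 − a) = 1/(1 − 11011) = -1/11010. Expand this rational in ℤ_11: compute digits iteratively via d_i = x_i mod 11, x_{i+1} = (x_i − d_i)/11. The first 5 digits are (1, 0, 3, 8, 9).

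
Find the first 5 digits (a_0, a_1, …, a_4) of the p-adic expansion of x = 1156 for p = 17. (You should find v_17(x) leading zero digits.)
(a_0, …, a_4) = (0, 0, 4, 0, 0)

v_17(1156) = 2, so a_0 = ... = a_1 = 0. Factor out: x = 17^2 · u with u = 4 a unit in ℤ_17. Expand u iteratively via a_{v+i} = u_i mod 17, u_{i+1} = (u_i − a_{v+i})/17:
  u_0 = 4;  a_2 = 4;  u_1 = (u_0 − 4)/17 = 0
  u_1 = 0;  a_3 = 0;  u_2 = (u_1 − 0)/17 = 0
  u_2 = 0;  a_4 = 0;  u_3 = (u_2 − 0)/17 = 0
Digits: (0, 0, 4, 0, 0).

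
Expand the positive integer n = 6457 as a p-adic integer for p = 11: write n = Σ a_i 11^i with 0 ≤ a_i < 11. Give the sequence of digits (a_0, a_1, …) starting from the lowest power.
(a_0, a_1, …) = (0, 4, 9, 4)

Repeated division by 11 gives the digits low-to-high: 6457 = 4·11^1 + 9·11^2 + 4·11^3. Digit sequence: (0, 4, 9, 4).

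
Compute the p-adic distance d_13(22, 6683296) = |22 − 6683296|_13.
d_13(22, 6683296) = 1/371293

Step 1 — x − y = 22 − 6683296 = -6683274. Step 2 — v_13(-6683274) = 5 (factor: -6683274 = −(13^5 · 18); the sign does not affect v_p). Step 3 — |x − y|_13 = 13^{-5} = 1/371293.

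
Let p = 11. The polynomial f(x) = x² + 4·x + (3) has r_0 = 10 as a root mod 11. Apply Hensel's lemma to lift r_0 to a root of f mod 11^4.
r_3 = 14640 (mod 14641)

Hensel: r_{i+1} = r_i − f(r_i)·(f′(r_i))^{-1} mod 11^{i+2}, f′(x) = 2x + 4. Iterate:
  r_0 = 10 (mod 11)
  r_1 = 120 (mod 121)
  r_2 = 1330 (mod 1331)
  r_3 = 14640 (mod 14641)
Final: r = 14640 satisfies f(r) ≡ 0 mod 11^4.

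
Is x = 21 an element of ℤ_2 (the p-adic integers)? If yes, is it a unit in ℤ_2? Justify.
x ∈ ℤ_2^× (unit); v_2(x) = 0

ℤ_2 = {x ∈ ℚ_2 : v_2(x) ≥ 0} and ℤ_2^× = {x ∈ ℤ_2 : v_2(x) = 0}. Here v_2(21) = v_2(num) − v_2(den) = 0; compare against these criteria.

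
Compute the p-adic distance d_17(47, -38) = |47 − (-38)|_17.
d_17(47, -38) = 1/17

Step 1 — x − y = 47 − (-38) = 85. Step 2 — v_17(85) = 1 (factor: 85 = (17^1 · 5); the sign does not affect v_p). Step 3 — |x − y|_17 = 17^{-1} = 1/17.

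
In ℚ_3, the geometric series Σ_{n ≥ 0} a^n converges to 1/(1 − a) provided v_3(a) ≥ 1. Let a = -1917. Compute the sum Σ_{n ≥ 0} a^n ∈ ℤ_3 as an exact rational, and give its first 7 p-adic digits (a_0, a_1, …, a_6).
Σ a^n = 1/(1 − a) = 1/1918;  first 7 digits = (1, 0, 0, 1, 0, 1, 1)

v_3(a) = 3 ≥ 1, so the series converges in ℤ_3 to 1/(1 − a) = 1/(1 − (-1917)) = 1/1918. Expand this rational in ℤ_3: compute digits iteratively via d_i = x_i mod 3, x_{i+1} = (x_i − d_i)/3. The first 7 digits are (1, 0, 0, 1, 0, 1, 1).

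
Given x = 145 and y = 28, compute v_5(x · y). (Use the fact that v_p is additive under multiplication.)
v_5(4060) = 1

v_p(x) = 1 (factor: 145 = 5^1 · 29); v_p(y) = 0 (factor: 28 = 5^0 · 28). Additivity: v_p(xy) = v_p(x) + v_p(y) = 1 + 0 = 1. (Direct check: xy = 4060 = 5^1 · (812).)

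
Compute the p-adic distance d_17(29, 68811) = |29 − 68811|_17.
d_17(29, 68811) = 1/4913

Step 1 — x − y = 29 − 68811 = -68782. Step 2 — v_17(-68782) = 3 (factor: -68782 = −(17^3 · 14); the sign does not affect v_p). Step 3 — |x − y|_17 = 17^{-3} = 1/4913.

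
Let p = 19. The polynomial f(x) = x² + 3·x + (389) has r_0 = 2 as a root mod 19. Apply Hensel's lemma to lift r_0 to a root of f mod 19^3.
r_2 = 5360 (mod 6859)

Hensel: r_{i+1} = r_i − f(r_i)·(f′(r_i))^{-1} mod 19^{i+2}, f′(x) = 2x + 3. Iterate:
  r_0 = 2 (mod 19)
  r_1 = 306 (mod 361)
  r_2 = 5360 (mod 6859)
Final: r = 5360 satisfies f(r) ≡ 0 mod 19^3.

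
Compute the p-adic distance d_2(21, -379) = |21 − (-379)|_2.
d_2(21, -379) = 1/16

Step 1 — x − y = 21 − (-379) = 400. Step 2 — v_2(400) = 4 (factor: 400 = (2^4 · 25); the sign does not affect v_p). Step 3 — |x − y|_2 = 2^{-4} = 1/16.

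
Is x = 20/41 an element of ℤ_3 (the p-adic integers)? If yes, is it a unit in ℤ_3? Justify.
x ∈ ℤ_3^× (unit); v_3(x) = 0

ℤ_3 = {x ∈ ℚ_3 : v_3(x) ≥ 0} and ℤ_3^× = {x ∈ ℤ_3 : v_3(x) = 0}. Here v_3(20/41) = v_3(num) − v_3(den) = 0; compare against these criteria.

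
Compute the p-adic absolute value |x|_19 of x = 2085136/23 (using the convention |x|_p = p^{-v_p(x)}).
|2085136/23|_19 = 1/130321

Step 1 — compute v_19(x) by factoring powers of 19 out of the numerator and denominator: v_19(2085136/23) = 4. Step 2 — apply |x|_p = p^{-v_p(x)} = 19^{-4} = 1/130321.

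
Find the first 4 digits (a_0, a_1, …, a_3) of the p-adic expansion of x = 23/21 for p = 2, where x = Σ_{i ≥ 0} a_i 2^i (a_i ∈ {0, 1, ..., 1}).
(a_0, …, a_3) = (1, 1, 0, 1)

v_2(23/21) = 0 (numerator and denominator both coprime to 2), so x ∈ ℤ_2^×. Compute digits iteratively via a_i = x_i mod 2, x_{i+1} = (x_i − a_i)/2, with x_0 = x:
  x_0 = 23/21;  a_0 = 1;  x_1 = (x_0 − 1)/2 = 1/21
  x_1 = 1/21;  a_1 = 1;  x_2 = (x_1 − 1)/2 = -10/21
  x_2 = -10/21;  a_2 = 0;  x_3 = (x_2 − 0)/2 = -5/21
  x_3 = -5/21;  a_3 = 1;  x_4 = (x_3 − 1)/2 = -13/21
Digits: (1, 1, 0, 1).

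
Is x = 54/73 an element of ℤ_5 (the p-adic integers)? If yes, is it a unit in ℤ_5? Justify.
x ∈ ℤ_5^× (unit); v_5(x) = 0

ℤ_5 = {x ∈ ℚ_5 : v_5(x) ≥ 0} and ℤ_5^× = {x ∈ ℤ_5 : v_5(x) = 0}. Here v_5(54/73) = v_5(num) − v_5(den) = 0; compare against these criteria.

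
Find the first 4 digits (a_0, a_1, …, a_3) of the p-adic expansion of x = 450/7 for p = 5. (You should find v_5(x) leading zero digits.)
(a_0, …, a_3) = (0, 0, 4, 4)

v_5(450/7) = 2, so a_0 = ... = a_1 = 0. Factor out: x = 5^2 · u with u = 18/7 a unit in ℤ_5. Expand u iteratively via a_{v+i} = u_i mod 5, u_{i+1} = (u_i − a_{v+i})/5:
  u_0 = 18/7;  a_2 = 4;  u_1 = (u_0 − 4)/5 = -2/7
  u_1 = -2/7;  a_3 = 4;  u_2 = (u_1 − 4)/5 = -6/7
Digits: (0, 0, 4, 4).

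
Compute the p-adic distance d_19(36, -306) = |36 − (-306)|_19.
d_19(36, -306) = 1/19

Step 1 — x − y = 36 − (-306) = 342. Step 2 — v_19(342) = 1 (factor: 342 = (19^1 · 18); the sign does not affect v_p). Step 3 — |x − y|_19 = 19^{-1} = 1/19.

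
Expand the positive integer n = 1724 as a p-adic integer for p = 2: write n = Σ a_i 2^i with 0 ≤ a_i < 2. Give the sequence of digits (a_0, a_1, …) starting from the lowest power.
(a_0, a_1, …) = (0, 0, 1, 1, 1, 1, 0, 1, 0, 1, 1)

Repeated division by 2 gives the digits low-to-high: 1724 = 1·2^2 + 1·2^3 + 1·2^4 + 1·2^5 + 1·2^7 + 1·2^9 + 1·2^10. Digit sequence: (0, 0, 1, 1, 1, 1, 0, 1, 0, 1, 1).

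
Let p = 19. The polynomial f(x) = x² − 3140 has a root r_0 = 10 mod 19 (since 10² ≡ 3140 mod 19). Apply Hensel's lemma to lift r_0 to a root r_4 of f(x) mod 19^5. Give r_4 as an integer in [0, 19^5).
r_4 = 2357131 (mod 2476099)

Hensel's recurrence: r_{i+1} = r_i − f(r_i)·(f′(r_i))^{-1} mod 19^{i+2}, with f′(x) = 2x. Iterate:
  r_0 = 10 (mod 19)
  r_1 = 162 (mod 361)
  r_2 = 4494 (mod 6859)
  r_3 = 11353 (mod 130321)
  r_4 = 2357131 (mod 2476099)
Final: r_4 = 2357131, and one checks f(r_4) ≡ 0 mod 19^5.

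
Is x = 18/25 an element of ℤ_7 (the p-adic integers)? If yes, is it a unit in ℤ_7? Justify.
x ∈ ℤ_7^× (unit); v_7(x) = 0

ℤ_7 = {x ∈ ℚ_7 : v_7(x) ≥ 0} and ℤ_7^× = {x ∈ ℤ_7 : v_7(x) = 0}. Here v_7(18/25) = v_7(num) − v_7(den) = 0; compare against these criteria.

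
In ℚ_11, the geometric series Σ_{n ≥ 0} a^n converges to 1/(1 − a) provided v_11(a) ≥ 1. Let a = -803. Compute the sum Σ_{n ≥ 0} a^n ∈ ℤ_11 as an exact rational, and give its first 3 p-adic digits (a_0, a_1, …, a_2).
Σ a^n = 1/(1 − a) = 1/804;  first 3 digits = (1, 4, 9)

v_11(a) = 1 ≥ 1, so the series converges in ℤ_11 to 1/(1 − a) = 1/(1 − (-803)) = 1/804. Expand this rational in ℤ_11: compute digits iteratively via d_i = x_i mod 11, x_{i+1} = (x_i − d_i)/11. The first 3 digits are (1, 4, 9).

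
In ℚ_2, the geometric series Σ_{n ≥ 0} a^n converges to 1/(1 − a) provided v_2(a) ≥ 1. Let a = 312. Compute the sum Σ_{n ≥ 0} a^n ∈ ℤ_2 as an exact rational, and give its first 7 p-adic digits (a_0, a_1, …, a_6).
Σ a^n = 1/(1 − a) = -1/311;  first 7 digits = (1, 0, 0, 1, 1, 1, 1)

v_2(a) = 3 ≥ 1, so the series converges in ℤ_2 to 1/(1 − a) = 1/(1 − 312) = -1/311. Expand this rational in ℤ_2: compute digits iteratively via d_i = x_i mod 2, x_{i+1} = (x_i − d_i)/2. The first 7 digits are (1, 0, 0, 1, 1, 1, 1).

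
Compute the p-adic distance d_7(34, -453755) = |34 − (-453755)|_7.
d_7(34, -453755) = 1/16807

Step 1 — x − y = 34 − (-453755) = 453789. Step 2 — v_7(453789) = 5 (factor: 453789 = (7^5 · 27); the sign does not affect v_p). Step 3 — |x − y|_7 = 7^{-5} = 1/16807.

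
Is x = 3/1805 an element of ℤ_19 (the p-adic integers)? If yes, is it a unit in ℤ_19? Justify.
x ∉ ℤ_19 (v_19(x) = -2 < 0)

ℤ_19 = {x ∈ ℚ_19 : v_19(x) ≥ 0} and ℤ_19^× = {x ∈ ℤ_19 : v_19(x) = 0}. Here v_19(3/1805) = v_19(num) − v_19(den) = -2; compare against these criteria.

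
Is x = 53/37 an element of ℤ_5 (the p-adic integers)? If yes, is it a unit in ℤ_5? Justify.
x ∈ ℤ_5^× (unit); v_5(x) = 0

ℤ_5 = {x ∈ ℚ_5 : v_5(x) ≥ 0} and ℤ_5^× = {x ∈ ℤ_5 : v_5(x) = 0}. Here v_5(53/37) = v_5(num) − v_5(den) = 0; compare against these criteria.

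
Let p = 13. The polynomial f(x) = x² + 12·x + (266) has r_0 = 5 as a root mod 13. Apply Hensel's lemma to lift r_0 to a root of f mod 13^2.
r_1 = 135 (mod 169)

Hensel: r_{i+1} = r_i − f(r_i)·(f′(r_i))^{-1} mod 13^{i+2}, f′(x) = 2x + 12. Iterate:
  r_0 = 5 (mod 13)
  r_1 = 135 (mod 169)
Final: r = 135 satisfies f(r) ≡ 0 mod 13^2.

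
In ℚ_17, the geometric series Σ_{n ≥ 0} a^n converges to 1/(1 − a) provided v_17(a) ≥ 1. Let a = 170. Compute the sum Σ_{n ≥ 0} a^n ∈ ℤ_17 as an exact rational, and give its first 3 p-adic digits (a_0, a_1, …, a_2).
Σ a^n = 1/(1 − a) = -1/169;  first 3 digits = (1, 10, 15)

v_17(a) = 1 ≥ 1, so the series converges in ℤ_17 to 1/(1 − a) = 1/(1 − 170) = -1/169. Expand this rational in ℤ_17: compute digits iteratively via d_i = x_i mod 17, x_{i+1} = (x_i − d_i)/17. The first 3 digits are (1, 10, 15).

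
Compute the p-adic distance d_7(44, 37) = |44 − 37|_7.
d_7(44, 37) = 1/7

Step 1 — x − y = 44 − 37 = 7. Step 2 — v_7(7) = 1 (factor: 7 = (7^1 · 1); the sign does not affect v_p). Step 3 — |x − y|_7 = 7^{-1} = 1/7.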